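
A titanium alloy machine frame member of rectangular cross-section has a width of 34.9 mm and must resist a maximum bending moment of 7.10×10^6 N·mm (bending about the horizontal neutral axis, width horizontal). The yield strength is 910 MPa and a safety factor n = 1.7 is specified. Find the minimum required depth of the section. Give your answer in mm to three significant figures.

σ_allow = 910/1.7 = 535.3 MPa.
For a rectangular section σ = 6M/(bh²), so h² = 6M/(b σ_allow) = 6×7100000/(34.9×535.3) = 2280 mm².
h = 47.75 mm.

h = 47.8 mm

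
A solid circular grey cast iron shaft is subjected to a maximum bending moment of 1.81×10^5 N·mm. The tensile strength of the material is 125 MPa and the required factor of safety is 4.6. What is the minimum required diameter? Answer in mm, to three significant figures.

σ_allow = 125/4.6 = 27.17 MPa.
For a solid circular section σ = 32M/(πd³), so d³ = 32M/(π σ_allow) = 32×181000/(π×27.17) = 67850 mm³.
d = 40.79 mm.

d = 40.8 mm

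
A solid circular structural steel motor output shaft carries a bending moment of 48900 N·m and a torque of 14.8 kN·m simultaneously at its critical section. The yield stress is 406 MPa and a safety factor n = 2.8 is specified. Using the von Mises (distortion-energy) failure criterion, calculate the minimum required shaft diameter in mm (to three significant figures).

σ_allow = σ_y/n = 406/2.8 = 145.0 MPa.
For a solid shaft σ_b = 32M/(πd³) and τ = 16T/(πd³), so the von Mises stress is σ' = (16/πd³)·√(4M²+3T²).
√(4M²+3T²) = √(4×(4.890×10^7)² + 3×(1.480×10^7)²) = 1.011×10^8 N·mm.
d³ = 16×1.011×10^8/(π×145.0) = 3.551×10^6 mm³.
d = 152.6 mm.

d = 153 mm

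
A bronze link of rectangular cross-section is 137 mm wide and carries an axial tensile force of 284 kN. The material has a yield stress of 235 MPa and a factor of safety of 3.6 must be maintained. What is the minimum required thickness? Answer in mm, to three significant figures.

t = 31.8 mm

σ_allow = 235/3.6 = 65.28 MPa.
Required area A = F/σ_allow = 284000/65.28 = 4351 mm².
t = A/w = 4351/137 = 31.76 mm.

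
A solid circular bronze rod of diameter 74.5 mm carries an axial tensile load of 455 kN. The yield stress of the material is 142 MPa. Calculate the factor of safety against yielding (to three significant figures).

A = πd²/4 = 4359 mm².
σ = F/A = 455000/4359 = 104.4 MPa.
n = 142/104.4 = 1.360.

n = 1.36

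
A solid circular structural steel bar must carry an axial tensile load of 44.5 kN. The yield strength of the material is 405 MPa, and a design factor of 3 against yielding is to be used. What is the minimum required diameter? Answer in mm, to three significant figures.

d = 20.5 mm

Allowable stress σ_allow = 405/3 = 135.0 MPa.
Required area A = F/σ_allow = 44500/135.0 = 329.6 mm².
A = πd²/4 → d = √(4A/π) = 20.49 mm.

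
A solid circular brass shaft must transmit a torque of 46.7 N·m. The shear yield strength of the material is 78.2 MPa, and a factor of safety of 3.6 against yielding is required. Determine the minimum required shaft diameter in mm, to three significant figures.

d = 22.2 mm

Allowable shear stress τ_allow = 78.2/3.6 = 21.72 MPa.
For a solid shaft τ = 16T/(πd³), so d³ = 16T/(π τ_allow) = 16×46700/(π×21.72) = 10950 mm³.
d = (10950)^(1/3) = 22.21 mm.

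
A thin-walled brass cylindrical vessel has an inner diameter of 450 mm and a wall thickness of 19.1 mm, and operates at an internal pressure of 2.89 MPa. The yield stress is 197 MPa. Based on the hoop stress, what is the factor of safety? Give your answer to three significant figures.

n = 5.79

σ_h = pD/(2t) = 2.89×450/(2×19.1) = 34.04 MPa.
n = 197/34.04 = 5.787.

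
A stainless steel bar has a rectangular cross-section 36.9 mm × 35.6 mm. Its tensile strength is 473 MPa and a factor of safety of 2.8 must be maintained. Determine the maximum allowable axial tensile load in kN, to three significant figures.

F_allow = 222 kN

σ_allow = 473/2.8 = 168.9 MPa.
A = 36.9×35.6 = 1314 mm².
F_allow = σ_allow × A = 168.9×1314 = 221900 N.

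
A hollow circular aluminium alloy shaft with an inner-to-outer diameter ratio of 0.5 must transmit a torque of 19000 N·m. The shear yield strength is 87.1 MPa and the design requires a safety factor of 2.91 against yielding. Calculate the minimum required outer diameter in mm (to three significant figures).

τ_allow = 87.1/2.91 = 29.93 MPa.
For a hollow shaft τ = 16T/[πd_o³(1−k⁴)] with k = 0.5, so 1−k⁴ = 0.9375.
d_o³ = 16T/[π τ_allow (1−k⁴)] = 16×1.9000×10^7/(π×29.93×0.9375) = 3.448×10^6 mm³.
d_o = 151.1 mm.

d_o = 151 mm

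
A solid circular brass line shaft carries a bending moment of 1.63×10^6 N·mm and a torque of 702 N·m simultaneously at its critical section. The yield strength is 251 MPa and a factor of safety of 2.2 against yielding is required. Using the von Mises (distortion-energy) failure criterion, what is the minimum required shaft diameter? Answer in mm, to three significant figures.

d = 53.8 mm

σ_allow = σ_y/n = 251/2.2 = 114.1 MPa.
For a solid shaft σ_b = 32M/(πd³) and τ = 16T/(πd³), so the von Mises stress is σ' = (16/πd³)·√(4M²+3T²).
√(4M²+3T²) = √(4×(1.630×10^6)² + 3×(702000)²) = 3.479×10^6 N·mm.
d³ = 16×3.479×10^6/(π×114.1) = 155300 mm³.
d = 53.75 mm.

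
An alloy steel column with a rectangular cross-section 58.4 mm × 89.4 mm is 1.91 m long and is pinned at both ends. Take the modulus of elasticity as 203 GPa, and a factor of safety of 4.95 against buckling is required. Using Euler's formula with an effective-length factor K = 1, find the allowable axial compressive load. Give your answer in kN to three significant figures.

Buckling occurs about the weak axis: I_min = h·b³/12 = 89.4×58.4³/12 = 1.484×10^6 mm⁴ (b = 58.4 mm is the smaller dimension).
Effective length L_e = KL = 1×1.91 m = 1910 mm.
Euler critical load P_cr = π²EI/L_e² = π²×203000×1.484×10^6/1910² = 814900 N.
P_allow = P_cr/n = 814900/4.95 = 164600 N.

P_allow = 165 kN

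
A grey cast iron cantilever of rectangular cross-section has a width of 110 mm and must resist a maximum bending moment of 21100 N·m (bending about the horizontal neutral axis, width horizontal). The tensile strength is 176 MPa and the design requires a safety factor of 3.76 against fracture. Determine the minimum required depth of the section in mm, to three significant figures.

σ_allow = 176/3.76 = 46.81 MPa.
For a rectangular section σ = 6M/(bh²), so h² = 6M/(b σ_allow) = 6×2.1100×10^7/(110×46.81) = 24590 mm².
h = 156.8 mm.

h = 157 mm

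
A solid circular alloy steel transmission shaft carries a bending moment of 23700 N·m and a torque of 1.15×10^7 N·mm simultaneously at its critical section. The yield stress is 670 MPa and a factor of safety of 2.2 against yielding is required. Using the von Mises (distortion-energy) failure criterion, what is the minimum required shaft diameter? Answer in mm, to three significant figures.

σ_allow = σ_y/n = 670/2.2 = 304.5 MPa.
For a solid shaft σ_b = 32M/(πd³) and τ = 16T/(πd³), so the von Mises stress is σ' = (16/πd³)·√(4M²+3T²).
√(4M²+3T²) = √(4×(2.370×10^7)² + 3×(1.150×10^7)²) = 5.142×10^7 N·mm.
d³ = 16×5.142×10^7/(π×304.5) = 859800 mm³.
d = 95.09 mm.

d = 95.1 mm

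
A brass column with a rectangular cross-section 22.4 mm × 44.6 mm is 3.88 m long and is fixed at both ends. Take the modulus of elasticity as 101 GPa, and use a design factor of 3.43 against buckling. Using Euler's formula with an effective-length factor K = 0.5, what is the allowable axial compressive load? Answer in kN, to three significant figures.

Buckling occurs about the weak axis: I_min = h·b³/12 = 44.6×22.4³/12 = 41770 mm⁴ (b = 22.4 mm is the smaller dimension).
Effective length L_e = KL = 0.5×3.88 m = 1940 mm.
Euler critical load P_cr = π²EI/L_e² = π²×101000×41770/1940² = 11060 N.
P_allow = P_cr/n = 11060/3.43 = 3226 N.

P_allow = 3.23 kN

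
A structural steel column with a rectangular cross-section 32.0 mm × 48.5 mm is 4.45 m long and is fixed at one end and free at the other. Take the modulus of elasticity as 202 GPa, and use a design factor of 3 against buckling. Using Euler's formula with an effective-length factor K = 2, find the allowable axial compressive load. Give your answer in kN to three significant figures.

P_allow = 1.11 kN

Buckling occurs about the weak axis: I_min = h·b³/12 = 48.5×32.0³/12 = 132400 mm⁴ (b = 32.0 mm is the smaller dimension).
Effective length L_e = KL = 2×4.45 m = 8900 mm.
Euler critical load P_cr = π²EI/L_e² = π²×202000×132400/8900² = 3333 N.
P_allow = P_cr/n = 3333/3 = 1111 N.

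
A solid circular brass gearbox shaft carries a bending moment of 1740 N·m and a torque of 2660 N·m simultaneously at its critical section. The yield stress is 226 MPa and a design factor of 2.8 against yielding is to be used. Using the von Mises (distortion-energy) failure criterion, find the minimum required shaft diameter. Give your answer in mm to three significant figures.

d = 71.4 mm

σ_allow = σ_y/n = 226/2.8 = 80.71 MPa.
For a solid shaft σ_b = 32M/(πd³) and τ = 16T/(πd³), so the von Mises stress is σ' = (16/πd³)·√(4M²+3T²).
√(4M²+3T²) = √(4×(1.740×10^6)² + 3×(2.660×10^6)²) = 5.774×10^6 N·mm.
d³ = 16×5.774×10^6/(π×80.71) = 364300 mm³.
d = 71.42 mm.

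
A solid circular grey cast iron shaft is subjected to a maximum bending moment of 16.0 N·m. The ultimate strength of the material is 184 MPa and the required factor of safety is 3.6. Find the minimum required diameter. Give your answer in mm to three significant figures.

d = 14.7 mm

σ_allow = 184/3.6 = 51.11 MPa.
For a solid circular section σ = 32M/(πd³), so d³ = 32M/(π σ_allow) = 32×16000/(π×51.11) = 3189 mm³.
d = 14.72 mm.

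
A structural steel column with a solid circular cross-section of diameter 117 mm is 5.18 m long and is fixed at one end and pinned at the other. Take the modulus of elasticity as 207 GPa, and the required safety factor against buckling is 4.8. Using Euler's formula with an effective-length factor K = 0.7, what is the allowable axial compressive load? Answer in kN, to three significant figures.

I = πd⁴/64 = π×117⁴/64 = 9.198×10^6 mm⁴.
Effective length L_e = KL = 0.7×5.18 m = 3626 mm.
Euler critical load P_cr = π²EI/L_e² = π²×207000×9.198×10^6/3626² = 1.429×10^6 N.
P_allow = P_cr/n = 1.429×10^6/4.8 = 297800 N.

P_allow = 298 kN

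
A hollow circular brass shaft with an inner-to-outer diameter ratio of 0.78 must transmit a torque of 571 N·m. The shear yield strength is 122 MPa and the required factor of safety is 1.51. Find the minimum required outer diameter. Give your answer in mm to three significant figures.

τ_allow = 122/1.51 = 80.79 MPa.
For a hollow shaft τ = 16T/[πd_o³(1−k⁴)] with k = 0.78, so 1−k⁴ = 0.6298.
d_o³ = 16T/[π τ_allow (1−k⁴)] = 16×571000/(π×80.79×0.6298) = 57150 mm³.
d_o = 38.52 mm.

d_o = 38.5 mm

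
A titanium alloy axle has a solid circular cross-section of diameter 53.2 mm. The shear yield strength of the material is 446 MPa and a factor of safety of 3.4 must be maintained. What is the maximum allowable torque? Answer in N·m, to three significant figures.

T_allow = 3880 N·m

τ_allow = 446/3.4 = 131.2 MPa.
For a solid shaft T_allow = τ_allow·πd³/16; πd³/16 = π×53.2³/16 = 29560 mm³.
T_allow = 131.2×29560 = 3.878×10^6 N·mm = 3878 N·m.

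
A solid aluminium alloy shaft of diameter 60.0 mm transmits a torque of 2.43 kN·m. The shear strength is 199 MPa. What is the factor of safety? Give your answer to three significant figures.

τ = 16T/(πd³) = 16×2430000/(π×60.0³) = 57.30 MPa.
n = τ_limit/τ = 199/57.30 = 3.473.

n = 3.47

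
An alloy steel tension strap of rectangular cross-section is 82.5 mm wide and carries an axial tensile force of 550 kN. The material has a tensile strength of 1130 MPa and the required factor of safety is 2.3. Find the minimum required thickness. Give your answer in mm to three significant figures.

σ_allow = 1130/2.3 = 491.3 MPa.
Required area A = F/σ_allow = 550000/491.3 = 1119 mm².
t = A/w = 1119/82.5 = 13.57 mm.

t = 13.6 mm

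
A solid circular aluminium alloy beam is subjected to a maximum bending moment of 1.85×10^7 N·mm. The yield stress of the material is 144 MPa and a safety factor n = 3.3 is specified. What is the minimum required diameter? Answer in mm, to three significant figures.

σ_allow = 144/3.3 = 43.64 MPa.
For a solid circular section σ = 32M/(πd³), so d³ = 32M/(π σ_allow) = 32×1.8500×10^7/(π×43.64) = 4.318×10^6 mm³.
d = 162.8 mm.

d = 163 mm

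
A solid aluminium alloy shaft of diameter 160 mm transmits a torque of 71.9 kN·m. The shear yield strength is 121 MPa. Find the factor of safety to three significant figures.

τ = 16T/(πd³) = 16×7.1900×10^7/(π×160³) = 89.40 MPa.
n = τ_limit/τ = 121/89.40 = 1.353.

n = 1.35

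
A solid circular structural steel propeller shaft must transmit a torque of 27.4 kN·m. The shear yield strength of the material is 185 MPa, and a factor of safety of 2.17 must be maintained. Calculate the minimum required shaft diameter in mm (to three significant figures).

d = 118 mm

Allowable shear stress τ_allow = 185/2.17 = 85.25 MPa.
For a solid shaft τ = 16T/(πd³), so d³ = 16T/(π τ_allow) = 16×2.7400×10^7/(π×85.25) = 1.637×10^6 mm³.
d = (1.637×10^6)^(1/3) = 117.9 mm.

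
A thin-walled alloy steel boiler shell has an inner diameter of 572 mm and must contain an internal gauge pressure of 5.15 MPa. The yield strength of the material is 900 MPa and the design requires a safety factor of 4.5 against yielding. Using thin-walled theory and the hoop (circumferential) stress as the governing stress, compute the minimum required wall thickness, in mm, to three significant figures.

σ_allow = 900/4.5 = 200.0 MPa.
Hoop stress σ_h = pD/(2t), so t = pD/(2σ_allow) = 5.15×572/(2×200.0) = 7.365 mm.

t = 7.36 mm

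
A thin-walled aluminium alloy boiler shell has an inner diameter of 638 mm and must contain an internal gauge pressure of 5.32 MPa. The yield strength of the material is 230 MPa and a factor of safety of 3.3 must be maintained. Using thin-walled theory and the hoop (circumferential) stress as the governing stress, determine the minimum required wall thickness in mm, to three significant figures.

t = 24.3 mm

σ_allow = 230/3.3 = 69.70 MPa.
Hoop stress σ_h = pD/(2t), so t = pD/(2σ_allow) = 5.32×638/(2×69.70) = 24.35 mm.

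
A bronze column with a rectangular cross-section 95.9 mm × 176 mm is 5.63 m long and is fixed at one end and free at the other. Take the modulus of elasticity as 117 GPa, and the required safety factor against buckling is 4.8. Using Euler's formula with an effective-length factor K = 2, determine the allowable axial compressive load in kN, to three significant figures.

P_allow = 24.5 kN

Buckling occurs about the weak axis: I_min = h·b³/12 = 176×95.9³/12 = 1.294×10^7 mm⁴ (b = 95.9 mm is the smaller dimension).
Effective length L_e = KL = 2×5.63 m = 11260 mm.
Euler critical load P_cr = π²EI/L_e² = π²×117000×1.294×10^7/11260² = 117800 N.
P_allow = P_cr/n = 117800/4.8 = 24540 N.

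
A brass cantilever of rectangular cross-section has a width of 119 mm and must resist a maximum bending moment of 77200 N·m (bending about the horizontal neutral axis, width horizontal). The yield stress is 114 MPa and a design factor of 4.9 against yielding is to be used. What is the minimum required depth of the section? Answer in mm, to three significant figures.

h = 409 mm

σ_allow = 114/4.9 = 23.27 MPa.
For a rectangular section σ = 6M/(bh²), so h² = 6M/(b σ_allow) = 6×7.7200×10^7/(119×23.27) = 167300 mm².
h = 409.0 mm.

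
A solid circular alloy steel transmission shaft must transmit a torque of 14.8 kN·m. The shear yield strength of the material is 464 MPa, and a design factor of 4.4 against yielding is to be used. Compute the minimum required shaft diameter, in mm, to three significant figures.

Allowable shear stress τ_allow = 464/4.4 = 105.5 MPa.
For a solid shaft τ = 16T/(πd³), so d³ = 16T/(π τ_allow) = 16×1.4800×10^7/(π×105.5) = 714800 mm³.
d = (714800)^(1/3) = 89.41 mm.

d = 89.4 mm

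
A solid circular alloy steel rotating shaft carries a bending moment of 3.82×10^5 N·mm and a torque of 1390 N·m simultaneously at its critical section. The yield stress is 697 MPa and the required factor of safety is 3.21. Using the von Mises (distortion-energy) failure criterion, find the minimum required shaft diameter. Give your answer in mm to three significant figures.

σ_allow = σ_y/n = 697/3.21 = 217.1 MPa.
For a solid shaft σ_b = 32M/(πd³) and τ = 16T/(πd³), so the von Mises stress is σ' = (16/πd³)·√(4M²+3T²).
√(4M²+3T²) = √(4×(382000)² + 3×(1.390×10^6)²) = 2.526×10^6 N·mm.
d³ = 16×2.526×10^6/(π×217.1) = 59250 mm³.
d = 38.98 mm.

d = 39.0 mm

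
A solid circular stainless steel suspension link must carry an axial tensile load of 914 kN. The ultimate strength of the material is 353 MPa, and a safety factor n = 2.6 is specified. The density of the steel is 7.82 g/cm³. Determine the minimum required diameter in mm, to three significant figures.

d = 92.6 mm

Allowable stress σ_allow = 353/2.6 = 135.8 MPa.
Required area A = F/σ_allow = 914000/135.8 = 6732 mm².
A = πd²/4 → d = √(4A/π) = 92.58 mm.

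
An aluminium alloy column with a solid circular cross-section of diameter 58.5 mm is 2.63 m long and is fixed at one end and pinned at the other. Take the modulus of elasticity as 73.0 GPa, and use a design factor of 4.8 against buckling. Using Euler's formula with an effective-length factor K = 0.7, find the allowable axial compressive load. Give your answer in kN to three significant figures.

I = πd⁴/64 = π×58.5⁴/64 = 574900 mm⁴.
Effective length L_e = KL = 0.7×2.63 m = 1841 mm.
Euler critical load P_cr = π²EI/L_e² = π²×73000×574900/1841² = 122200 N.
P_allow = P_cr/n = 122200/4.8 = 25460 N.

P_allow = 25.5 kN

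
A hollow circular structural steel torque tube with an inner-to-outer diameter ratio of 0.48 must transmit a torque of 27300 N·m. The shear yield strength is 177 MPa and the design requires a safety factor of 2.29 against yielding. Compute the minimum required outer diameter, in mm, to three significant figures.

τ_allow = 177/2.29 = 77.29 MPa.
For a hollow shaft τ = 16T/[πd_o³(1−k⁴)] with k = 0.48, so 1−k⁴ = 0.9469.
d_o³ = 16T/[π τ_allow (1−k⁴)] = 16×2.7300×10^7/(π×77.29×0.9469) = 1.900×10^6 mm³.
d_o = 123.8 mm.

d_o = 124 mm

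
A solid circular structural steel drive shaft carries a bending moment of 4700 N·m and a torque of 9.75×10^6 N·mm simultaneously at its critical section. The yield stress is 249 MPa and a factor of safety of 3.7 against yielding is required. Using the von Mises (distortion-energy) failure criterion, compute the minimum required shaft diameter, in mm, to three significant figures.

d = 114 mm

σ_allow = σ_y/n = 249/3.7 = 67.30 MPa.
For a solid shaft σ_b = 32M/(πd³) and τ = 16T/(πd³), so the von Mises stress is σ' = (16/πd³)·√(4M²+3T²).
√(4M²+3T²) = √(4×(4.700×10^6)² + 3×(9.750×10^6)²) = 1.933×10^7 N·mm.
d³ = 16×1.933×10^7/(π×67.30) = 1.463×10^6 mm³.
d = 113.5 mm.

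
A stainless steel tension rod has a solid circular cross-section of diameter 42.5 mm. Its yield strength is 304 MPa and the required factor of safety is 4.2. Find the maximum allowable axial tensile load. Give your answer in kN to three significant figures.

F_allow = 103 kN

σ_allow = 304/4.2 = 72.38 MPa.
A = πd²/4 = π×42.5²/4 = 1419 mm².
F_allow = σ_allow × A = 72.38×1419 = 102700 N.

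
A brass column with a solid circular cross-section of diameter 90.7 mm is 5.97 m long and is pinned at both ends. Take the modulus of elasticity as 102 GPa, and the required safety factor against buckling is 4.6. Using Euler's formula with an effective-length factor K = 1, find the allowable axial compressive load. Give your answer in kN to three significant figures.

I = πd⁴/64 = π×90.7⁴/64 = 3.322×10^6 mm⁴.
Effective length L_e = KL = 1×5.97 m = 5970 mm.
Euler critical load P_cr = π²EI/L_e² = π²×102000×3.322×10^6/5970² = 93830 N.
P_allow = P_cr/n = 93830/4.6 = 20400 N.

P_allow = 20.4 kN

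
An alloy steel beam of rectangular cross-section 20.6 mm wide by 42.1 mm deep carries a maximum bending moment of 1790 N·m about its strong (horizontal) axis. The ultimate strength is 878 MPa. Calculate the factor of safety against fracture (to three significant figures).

n = 2.98

Section modulus S = bh²/6 = 20.6×42.1²/6 = 6085 mm³.
σ = M/S = 1790000/6085 = 294.2 MPa.
n = 878/294.2 = 2.985.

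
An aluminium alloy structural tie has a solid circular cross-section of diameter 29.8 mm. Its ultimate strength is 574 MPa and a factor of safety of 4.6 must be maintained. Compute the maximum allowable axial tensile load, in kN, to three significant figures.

σ_allow = 574/4.6 = 124.8 MPa.
A = πd²/4 = π×29.8²/4 = 697.5 mm².
F_allow = σ_allow × A = 124.8×697.5 = 87030 N.

F_allow = 87.0 kN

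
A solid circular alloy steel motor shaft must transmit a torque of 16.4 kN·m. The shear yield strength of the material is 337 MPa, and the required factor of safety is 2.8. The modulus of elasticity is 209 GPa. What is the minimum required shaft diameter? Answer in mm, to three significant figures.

d = 88.5 mm

Allowable shear stress τ_allow = 337/2.8 = 120.4 MPa.
For a solid shaft τ = 16T/(πd³), so d³ = 16T/(π τ_allow) = 16×1.6400×10^7/(π×120.4) = 694000 mm³.
d = (694000)^(1/3) = 88.53 mm.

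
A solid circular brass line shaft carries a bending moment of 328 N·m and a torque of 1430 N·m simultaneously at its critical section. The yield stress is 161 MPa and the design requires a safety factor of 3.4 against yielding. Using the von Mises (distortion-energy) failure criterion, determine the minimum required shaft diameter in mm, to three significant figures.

σ_allow = σ_y/n = 161/3.4 = 47.35 MPa.
For a solid shaft σ_b = 32M/(πd³) and τ = 16T/(πd³), so the von Mises stress is σ' = (16/πd³)·√(4M²+3T²).
√(4M²+3T²) = √(4×(328000)² + 3×(1.430×10^6)²) = 2.562×10^6 N·mm.
d³ = 16×2.562×10^6/(π×47.35) = 275600 mm³.
d = 65.07 mm.

d = 65.1 mm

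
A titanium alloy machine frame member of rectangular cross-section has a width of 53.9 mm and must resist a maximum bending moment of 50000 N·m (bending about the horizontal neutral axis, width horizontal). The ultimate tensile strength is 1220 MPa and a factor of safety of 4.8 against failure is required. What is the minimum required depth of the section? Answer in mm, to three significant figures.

h = 148 mm

σ_allow = 1220/4.8 = 254.2 MPa.
For a rectangular section σ = 6M/(bh²), so h² = 6M/(b σ_allow) = 6×5.0000×10^7/(53.9×254.2) = 21900 mm².
h = 148.0 mm.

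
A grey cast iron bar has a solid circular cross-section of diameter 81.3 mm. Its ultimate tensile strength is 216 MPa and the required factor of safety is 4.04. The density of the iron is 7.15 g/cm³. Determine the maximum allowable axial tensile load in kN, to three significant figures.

σ_allow = 216/4.04 = 53.47 MPa.
A = πd²/4 = π×81.3²/4 = 5191 mm².
F_allow = σ_allow × A = 53.47×5191 = 277600 N.

F_allow = 278 kN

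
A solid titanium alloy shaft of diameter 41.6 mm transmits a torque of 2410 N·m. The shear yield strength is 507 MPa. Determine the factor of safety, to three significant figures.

τ = 16T/(πd³) = 16×2410000/(π×41.6³) = 170.5 MPa.
n = τ_limit/τ = 507/170.5 = 2.974.

n = 2.97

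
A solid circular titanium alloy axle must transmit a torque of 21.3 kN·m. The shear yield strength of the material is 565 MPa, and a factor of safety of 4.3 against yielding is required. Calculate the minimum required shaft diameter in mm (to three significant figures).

d = 93.8 mm

Allowable shear stress τ_allow = 565/4.3 = 131.4 MPa.
For a solid shaft τ = 16T/(πd³), so d³ = 16T/(π τ_allow) = 16×2.1300×10^7/(π×131.4) = 825600 mm³.
d = (825600)^(1/3) = 93.81 mm.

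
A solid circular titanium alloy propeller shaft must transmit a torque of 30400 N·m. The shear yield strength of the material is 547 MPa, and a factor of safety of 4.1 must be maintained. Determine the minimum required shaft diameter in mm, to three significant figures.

Allowable shear stress τ_allow = 547/4.1 = 133.4 MPa.
For a solid shaft τ = 16T/(πd³), so d³ = 16T/(π τ_allow) = 16×3.0400×10^7/(π×133.4) = 1.160×10^6 mm³.
d = (1.160×10^6)^(1/3) = 105.1 mm.

d = 105 mm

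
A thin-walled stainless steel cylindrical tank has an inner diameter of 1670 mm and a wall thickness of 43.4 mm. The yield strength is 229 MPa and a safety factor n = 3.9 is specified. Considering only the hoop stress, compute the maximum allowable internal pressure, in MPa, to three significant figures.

p_allow = 3.05 MPa

σ_allow = 229/3.9 = 58.72 MPa.
σ_h = pD/(2t) → p_allow = 2σ_allow t/D = 2×58.72×43.4/1670 = 3.052 MPa.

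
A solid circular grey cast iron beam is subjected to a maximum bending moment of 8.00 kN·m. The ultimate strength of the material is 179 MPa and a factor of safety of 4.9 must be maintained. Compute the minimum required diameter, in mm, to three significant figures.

σ_allow = 179/4.9 = 36.53 MPa.
For a solid circular section σ = 32M/(πd³), so d³ = 32M/(π σ_allow) = 32×8000000/(π×36.53) = 2.231×10^6 mm³.
d = 130.7 mm.

d = 131 mm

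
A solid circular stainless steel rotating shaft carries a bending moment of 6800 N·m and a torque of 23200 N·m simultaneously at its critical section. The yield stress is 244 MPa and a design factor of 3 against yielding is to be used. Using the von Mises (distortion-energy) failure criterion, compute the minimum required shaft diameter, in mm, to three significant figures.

σ_allow = σ_y/n = 244/3 = 81.33 MPa.
For a solid shaft σ_b = 32M/(πd³) and τ = 16T/(πd³), so the von Mises stress is σ' = (16/πd³)·√(4M²+3T²).
√(4M²+3T²) = √(4×(6.800×10^6)² + 3×(2.320×10^7)²) = 4.242×10^7 N·mm.
d³ = 16×4.242×10^7/(π×81.33) = 2.656×10^6 mm³.
d = 138.5 mm.

d = 138 mm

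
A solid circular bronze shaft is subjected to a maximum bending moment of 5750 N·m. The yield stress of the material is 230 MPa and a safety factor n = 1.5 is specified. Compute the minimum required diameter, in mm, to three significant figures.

σ_allow = 230/1.5 = 153.3 MPa.
For a solid circular section σ = 32M/(πd³), so d³ = 32M/(π σ_allow) = 32×5750000/(π×153.3) = 382000 mm³.
d = 72.56 mm.

d = 72.6 mm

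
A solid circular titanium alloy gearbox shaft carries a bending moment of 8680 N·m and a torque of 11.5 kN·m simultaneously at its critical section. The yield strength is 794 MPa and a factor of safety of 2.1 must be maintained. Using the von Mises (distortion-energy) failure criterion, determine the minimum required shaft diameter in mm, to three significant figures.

σ_allow = σ_y/n = 794/2.1 = 378.1 MPa.
For a solid shaft σ_b = 32M/(πd³) and τ = 16T/(πd³), so the von Mises stress is σ' = (16/πd³)·√(4M²+3T²).
√(4M²+3T²) = √(4×(8.680×10^6)² + 3×(1.150×10^7)²) = 2.642×10^7 N·mm.
d³ = 16×2.642×10^7/(π×378.1) = 355900 mm³.
d = 70.87 mm.

d = 70.9 mm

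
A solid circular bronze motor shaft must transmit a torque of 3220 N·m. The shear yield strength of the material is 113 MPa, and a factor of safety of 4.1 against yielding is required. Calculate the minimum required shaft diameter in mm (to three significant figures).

Allowable shear stress τ_allow = 113/4.1 = 27.56 MPa.
For a solid shaft τ = 16T/(πd³), so d³ = 16T/(π τ_allow) = 16×3220000/(π×27.56) = 595000 mm³.
d = (595000)^(1/3) = 84.11 mm.

d = 84.1 mm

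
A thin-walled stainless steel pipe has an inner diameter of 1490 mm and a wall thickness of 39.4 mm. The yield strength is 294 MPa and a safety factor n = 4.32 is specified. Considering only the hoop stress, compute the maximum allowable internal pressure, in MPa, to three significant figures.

p_allow = 3.60 MPa

σ_allow = 294/4.32 = 68.06 MPa.
σ_h = pD/(2t) → p_allow = 2σ_allow t/D = 2×68.06×39.4/1490 = 3.599 MPa.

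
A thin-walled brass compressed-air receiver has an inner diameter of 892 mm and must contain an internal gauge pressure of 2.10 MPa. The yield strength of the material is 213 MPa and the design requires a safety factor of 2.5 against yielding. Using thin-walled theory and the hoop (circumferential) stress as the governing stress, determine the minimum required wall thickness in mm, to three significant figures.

t = 11.0 mm

σ_allow = 213/2.5 = 85.20 MPa.
Hoop stress σ_h = pD/(2t), so t = pD/(2σ_allow) = 2.10×892/(2×85.20) = 10.99 mm.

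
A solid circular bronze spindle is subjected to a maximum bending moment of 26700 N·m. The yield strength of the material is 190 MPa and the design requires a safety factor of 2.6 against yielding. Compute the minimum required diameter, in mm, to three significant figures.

σ_allow = 190/2.6 = 73.08 MPa.
For a solid circular section σ = 32M/(πd³), so d³ = 32M/(π σ_allow) = 32×2.6700×10^7/(π×73.08) = 3.722×10^6 mm³.
d = 155.0 mm.

d = 155 mm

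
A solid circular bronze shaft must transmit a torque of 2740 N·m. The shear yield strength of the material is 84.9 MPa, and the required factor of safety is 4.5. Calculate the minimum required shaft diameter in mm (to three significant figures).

d = 90.4 mm

Allowable shear stress τ_allow = 84.9/4.5 = 18.87 MPa.
For a solid shaft τ = 16T/(πd³), so d³ = 16T/(π τ_allow) = 16×2740000/(π×18.87) = 739600 mm³.
d = (739600)^(1/3) = 90.44 mm.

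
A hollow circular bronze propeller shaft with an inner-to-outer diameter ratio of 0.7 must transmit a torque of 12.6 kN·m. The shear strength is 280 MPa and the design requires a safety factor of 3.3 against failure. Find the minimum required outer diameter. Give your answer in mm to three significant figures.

d_o = 99.8 mm

τ_allow = 280/3.3 = 84.85 MPa.
For a hollow shaft τ = 16T/[πd_o³(1−k⁴)] with k = 0.7, so 1−k⁴ = 0.7599.
d_o³ = 16T/[π τ_allow (1−k⁴)] = 16×1.2600×10^7/(π×84.85×0.7599) = 995300 mm³.
d_o = 99.84 mm.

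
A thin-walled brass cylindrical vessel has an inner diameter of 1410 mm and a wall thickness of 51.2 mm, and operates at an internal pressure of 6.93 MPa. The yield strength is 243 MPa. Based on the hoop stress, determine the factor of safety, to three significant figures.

σ_h = pD/(2t) = 6.93×1410/(2×51.2) = 95.42 MPa.
n = 243/95.42 = 2.547.

n = 2.55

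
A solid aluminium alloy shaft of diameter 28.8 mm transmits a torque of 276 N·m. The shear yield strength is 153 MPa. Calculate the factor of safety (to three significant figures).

n = 2.60

τ = 16T/(πd³) = 16×276000/(π×28.8³) = 58.84 MPa.
n = τ_limit/τ = 153/58.84 = 2.600.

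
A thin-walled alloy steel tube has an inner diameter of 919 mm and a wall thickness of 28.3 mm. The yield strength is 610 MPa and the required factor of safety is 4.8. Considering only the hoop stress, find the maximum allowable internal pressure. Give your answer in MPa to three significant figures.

p_allow = 7.83 MPa

σ_allow = 610/4.8 = 127.1 MPa.
σ_h = pD/(2t) → p_allow = 2σ_allow t/D = 2×127.1×28.3/919 = 7.827 MPa.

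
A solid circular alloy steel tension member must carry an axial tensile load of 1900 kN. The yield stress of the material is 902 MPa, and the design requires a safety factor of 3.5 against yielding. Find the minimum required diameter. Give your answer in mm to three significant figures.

d = 96.9 mm

Allowable stress σ_allow = 902/3.5 = 257.7 MPa.
Required area A = F/σ_allow = 1900000/257.7 = 7373 mm².
A = πd²/4 → d = √(4A/π) = 96.89 mm.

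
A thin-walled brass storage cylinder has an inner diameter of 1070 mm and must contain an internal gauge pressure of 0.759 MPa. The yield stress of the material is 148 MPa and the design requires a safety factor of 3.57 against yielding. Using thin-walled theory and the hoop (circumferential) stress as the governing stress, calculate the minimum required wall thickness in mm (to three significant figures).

t = 9.79 mm

σ_allow = 148/3.57 = 41.46 MPa.
Hoop stress σ_h = pD/(2t), so t = pD/(2σ_allow) = 0.759×1070/(2×41.46) = 9.795 mm.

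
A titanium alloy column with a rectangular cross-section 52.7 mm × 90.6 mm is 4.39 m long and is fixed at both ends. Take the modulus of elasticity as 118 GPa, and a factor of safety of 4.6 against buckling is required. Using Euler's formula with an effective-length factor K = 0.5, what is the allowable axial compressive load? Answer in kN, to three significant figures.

Buckling occurs about the weak axis: I_min = h·b³/12 = 90.6×52.7³/12 = 1.105×10^6 mm⁴ (b = 52.7 mm is the smaller dimension).
Effective length L_e = KL = 0.5×4.39 m = 2195 mm.
Euler critical load P_cr = π²EI/L_e² = π²×118000×1.105×10^6/2195² = 267100 N.
P_allow = P_cr/n = 267100/4.6 = 58070 N.

P_allow = 58.1 kN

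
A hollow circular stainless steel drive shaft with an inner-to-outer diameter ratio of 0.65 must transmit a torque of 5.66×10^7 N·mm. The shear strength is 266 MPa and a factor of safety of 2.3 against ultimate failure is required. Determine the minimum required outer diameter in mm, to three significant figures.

τ_allow = 266/2.3 = 115.7 MPa.
For a hollow shaft τ = 16T/[πd_o³(1−k⁴)] with k = 0.65, so 1−k⁴ = 0.8215.
d_o³ = 16T/[π τ_allow (1−k⁴)] = 16×5.6600×10^7/(π×115.7×0.8215) = 3.034×10^6 mm³.
d_o = 144.8 mm.

d_o = 145 mm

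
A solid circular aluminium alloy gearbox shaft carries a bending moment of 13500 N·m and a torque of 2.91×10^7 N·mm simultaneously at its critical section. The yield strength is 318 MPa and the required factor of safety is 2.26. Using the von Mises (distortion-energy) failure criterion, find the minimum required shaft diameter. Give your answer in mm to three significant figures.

σ_allow = σ_y/n = 318/2.26 = 140.7 MPa.
For a solid shaft σ_b = 32M/(πd³) and τ = 16T/(πd³), so the von Mises stress is σ' = (16/πd³)·√(4M²+3T²).
√(4M²+3T²) = √(4×(1.350×10^7)² + 3×(2.910×10^7)²) = 5.718×10^7 N·mm.
d³ = 16×5.718×10^7/(π×140.7) = 2.070×10^6 mm³.
d = 127.4 mm.

d = 127 mm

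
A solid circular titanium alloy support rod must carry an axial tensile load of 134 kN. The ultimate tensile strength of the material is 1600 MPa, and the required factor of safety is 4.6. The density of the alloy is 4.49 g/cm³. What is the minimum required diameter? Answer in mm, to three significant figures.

Allowable stress σ_allow = 1600/4.6 = 347.8 MPa.
Required area A = F/σ_allow = 134000/347.8 = 385.2 mm².
A = πd²/4 → d = √(4A/π) = 22.15 mm.

d = 22.1 mm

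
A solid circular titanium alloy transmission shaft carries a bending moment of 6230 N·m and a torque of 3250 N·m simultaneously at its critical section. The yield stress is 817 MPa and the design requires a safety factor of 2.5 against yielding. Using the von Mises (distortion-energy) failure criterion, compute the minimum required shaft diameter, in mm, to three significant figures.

d = 59.7 mm

σ_allow = σ_y/n = 817/2.5 = 326.8 MPa.
For a solid shaft σ_b = 32M/(πd³) and τ = 16T/(πd³), so the von Mises stress is σ' = (16/πd³)·√(4M²+3T²).
√(4M²+3T²) = √(4×(6.230×10^6)² + 3×(3.250×10^6)²) = 1.367×10^7 N·mm.
d³ = 16×1.367×10^7/(π×326.8) = 213100 mm³.
d = 59.73 mm.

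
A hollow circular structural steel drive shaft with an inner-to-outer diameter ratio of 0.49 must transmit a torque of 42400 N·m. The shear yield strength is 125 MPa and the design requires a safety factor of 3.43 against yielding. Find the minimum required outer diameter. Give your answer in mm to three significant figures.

d_o = 185 mm

τ_allow = 125/3.43 = 36.44 MPa.
For a hollow shaft τ = 16T/[πd_o³(1−k⁴)] with k = 0.49, so 1−k⁴ = 0.9424.
d_o³ = 16T/[π τ_allow (1−k⁴)] = 16×4.2400×10^7/(π×36.44×0.9424) = 6.288×10^6 mm³.
d_o = 184.6 mm.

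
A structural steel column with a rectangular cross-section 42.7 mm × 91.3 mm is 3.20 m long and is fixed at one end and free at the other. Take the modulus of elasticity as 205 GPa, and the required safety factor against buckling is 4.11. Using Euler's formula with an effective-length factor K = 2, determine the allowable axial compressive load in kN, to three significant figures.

Buckling occurs about the weak axis: I_min = h·b³/12 = 91.3×42.7³/12 = 592300 mm⁴ (b = 42.7 mm is the smaller dimension).
Effective length L_e = KL = 2×3.20 m = 6400 mm.
Euler critical load P_cr = π²EI/L_e² = π²×205000×592300/6400² = 29260 N.
P_allow = P_cr/n = 29260/4.11 = 7119 N.

P_allow = 7.12 kN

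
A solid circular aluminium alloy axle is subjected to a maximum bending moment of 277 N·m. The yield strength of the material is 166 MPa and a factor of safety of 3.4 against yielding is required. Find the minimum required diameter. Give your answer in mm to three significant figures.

σ_allow = 166/3.4 = 48.82 MPa.
For a solid circular section σ = 32M/(πd³), so d³ = 32M/(π σ_allow) = 32×277000/(π×48.82) = 57790 mm³.
d = 38.66 mm.

d = 38.7 mm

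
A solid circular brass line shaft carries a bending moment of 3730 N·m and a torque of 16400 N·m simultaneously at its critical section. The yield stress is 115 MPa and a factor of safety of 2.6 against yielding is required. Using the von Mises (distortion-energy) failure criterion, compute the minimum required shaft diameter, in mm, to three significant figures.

σ_allow = σ_y/n = 115/2.6 = 44.23 MPa.
For a solid shaft σ_b = 32M/(πd³) and τ = 16T/(πd³), so the von Mises stress is σ' = (16/πd³)·√(4M²+3T²).
√(4M²+3T²) = √(4×(3.730×10^6)² + 3×(1.640×10^7)²) = 2.937×10^7 N·mm.
d³ = 16×2.937×10^7/(π×44.23) = 3.382×10^6 mm³.
d = 150.1 mm.

d = 150 mm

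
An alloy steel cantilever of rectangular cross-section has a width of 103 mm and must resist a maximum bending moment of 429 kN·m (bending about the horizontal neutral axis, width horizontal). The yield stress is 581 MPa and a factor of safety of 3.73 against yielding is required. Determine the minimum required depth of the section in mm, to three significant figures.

h = 401 mm

σ_allow = 581/3.73 = 155.8 MPa.
For a rectangular section σ = 6M/(bh²), so h² = 6M/(b σ_allow) = 6×4.2900×10^8/(103×155.8) = 160400 mm².
h = 400.5 mm.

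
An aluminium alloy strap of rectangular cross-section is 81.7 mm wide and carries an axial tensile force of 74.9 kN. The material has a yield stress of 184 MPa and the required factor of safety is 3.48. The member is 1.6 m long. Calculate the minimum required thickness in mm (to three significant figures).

t = 17.3 mm

σ_allow = 184/3.48 = 52.87 MPa.
Required area A = F/σ_allow = 74900/52.87 = 1417 mm².
t = A/w = 1417/81.7 = 17.34 mm.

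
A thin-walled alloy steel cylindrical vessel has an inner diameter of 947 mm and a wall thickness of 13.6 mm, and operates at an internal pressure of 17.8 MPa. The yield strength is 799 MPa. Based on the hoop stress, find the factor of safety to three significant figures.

n = 1.29

σ_h = pD/(2t) = 17.8×947/(2×13.6) = 619.7 MPa.
n = 799/619.7 = 1.289.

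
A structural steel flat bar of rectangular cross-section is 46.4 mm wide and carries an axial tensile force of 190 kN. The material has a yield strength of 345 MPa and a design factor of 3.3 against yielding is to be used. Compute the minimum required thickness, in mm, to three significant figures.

t = 39.2 mm

σ_allow = 345/3.3 = 104.5 MPa.
Required area A = F/σ_allow = 190000/104.5 = 1817 mm².
t = A/w = 1817/46.4 = 39.17 mm.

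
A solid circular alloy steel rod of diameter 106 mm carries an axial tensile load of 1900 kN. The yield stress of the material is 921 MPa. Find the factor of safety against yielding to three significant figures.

n = 4.28

A = πd²/4 = 8825 mm².
σ = F/A = 1900000/8825 = 215.3 MPa.
n = 921/215.3 = 4.278.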